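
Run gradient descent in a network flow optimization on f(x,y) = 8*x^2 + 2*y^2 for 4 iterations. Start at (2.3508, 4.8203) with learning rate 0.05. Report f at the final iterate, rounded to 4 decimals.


Gradient descent on f(x,y) = 8*x^2 + 2*y^2.
Starting point: (2.3508, 4.8203), alpha = 0.05
Step 1: grad_x = 2*8*2.3508 = 37.6128, grad_y = 2*2*4.8203 = 19.2812
  x_1 = 2.3508 - 0.05*37.6128 = 0.4702
  y_1 = 4.8203 - 0.05*19.2812 = 3.8562
Step 2: grad_x = 2*8*0.4702 = 7.5226, grad_y = 2*2*3.8562 = 15.425
  x_2 = 0.4702 - 0.05*7.5226 = 0.094
  y_2 = 3.8562 - 0.05*15.425 = 3.085
Step 3: grad_x = 2*8*0.094 = 1.5045, grad_y = 2*2*3.085 = 12.34
  x_3 = 0.094 - 0.05*1.5045 = 0.0188
  y_3 = 3.085 - 0.05*12.34 = 2.468
Step 4: grad_x = 2*8*0.0188 = 0.3009, grad_y = 2*2*2.468 = 9.872
  x_4 = 0.0188 - 0.05*0.3009 = 0.0038
  y_4 = 2.468 - 0.05*9.872 = 1.9744
f(0.0038, 1.9744) = 8*0.0038^2 + 2*1.9744^2 = 7.7966


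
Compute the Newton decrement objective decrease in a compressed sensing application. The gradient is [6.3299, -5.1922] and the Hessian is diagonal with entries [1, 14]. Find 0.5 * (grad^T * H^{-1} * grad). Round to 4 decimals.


Step 1: H is diagonal, so H^(-1) * g = [6.3299, -0.3709].
Step 2: g^T H^(-1) g = sum_i g_i^2 / H_ii
  = (6.3299)^2/1 + (-5.1922)^2/14
  = 40.0676 + 1.9256 = 41.9933
Step 3: Objective decrease = 0.5 * g^T H^(-1) g = 20.9966


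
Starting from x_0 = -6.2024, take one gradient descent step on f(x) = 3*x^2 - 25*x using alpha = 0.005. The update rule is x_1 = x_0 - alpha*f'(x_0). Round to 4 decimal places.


We compute the gradient at x_0 and apply the update.
f'(x) = 6*x - 25
f'(-6.2024) = 6*-6.2024 - 25 = -62.2144
x_1 = -6.2024 - 0.005*-62.2144 = -5.8913


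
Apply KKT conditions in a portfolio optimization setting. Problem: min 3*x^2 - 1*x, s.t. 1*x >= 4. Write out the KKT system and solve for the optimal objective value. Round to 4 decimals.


Step 1: Try lambda = 0 (constraint inactive).
x_unc = 1/(2*3) = 0.1667
Check: 1*0.1667 = 0.1667 < 4 -- violated!
Step 2: Constraint must be active: 1*x = 4
x* = 4/1 = 4.0
lambda = (2*3*4.0 - 1)/1 = 23.0
Step 3: Compute optimal value.
f(x*) = 3*4.0^2 - 1*4.0 = 44.0


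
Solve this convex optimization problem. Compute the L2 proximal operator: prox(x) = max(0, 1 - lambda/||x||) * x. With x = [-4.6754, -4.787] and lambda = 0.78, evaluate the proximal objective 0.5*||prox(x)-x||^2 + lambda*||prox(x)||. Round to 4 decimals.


Step 1: Compute ||x||.
||x|| = 6.6914
Step 2: Compute scaling factor.
scale = max(0, 1 - 0.78/6.6914) = 0.8834
Step 3: prox(x) = [-4.1304, -4.229]
||prox(x)|| = 5.9114
Step 4: Proximal objective.
0.5*||prox-x||^2 = 0.3042
lambda*||prox|| = 4.6109
Total = 4.9151


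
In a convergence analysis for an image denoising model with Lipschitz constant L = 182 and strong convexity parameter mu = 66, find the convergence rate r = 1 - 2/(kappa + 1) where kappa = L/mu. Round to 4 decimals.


Step 1: Compute the condition number.
kappa = L/mu = 182/66 = 2.7576
Step 2: Compute the convergence rate.
r = 1 - 2/(kappa + 1) = 1 - 2*mu/(L + mu) = (L - mu)/(L + mu) = 116/248 = 0.4677


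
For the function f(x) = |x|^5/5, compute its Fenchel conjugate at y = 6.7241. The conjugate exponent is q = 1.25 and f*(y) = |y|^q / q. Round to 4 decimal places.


The conjugate exponent q satisfies 1/p + 1/q = 1.
p = 5, so q = 5/(5 - 1) = 1.25
|y|^q = 6.7241^1.25 = 10.8279
f*(6.7241) = 10.8279 / 1.25 = 8.6623


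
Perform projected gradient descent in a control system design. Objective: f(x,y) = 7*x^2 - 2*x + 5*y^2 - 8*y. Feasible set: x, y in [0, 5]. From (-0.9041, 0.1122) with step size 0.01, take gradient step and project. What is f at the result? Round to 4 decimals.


Step 1: Compute gradient at (-0.9041, 0.1122).
grad_x = 2*7*-0.9041 - 2 = -14.6574
grad_y = 2*5*0.1122 - 8 = -6.878
Step 2: Gradient step.
x_raw = -0.9041 - 0.01*-14.6574 = -0.7575
y_raw = 0.1122 - 0.01*-6.878 = 0.181
Step 3: Project onto [0, 5].
x_proj = clip(-0.7575) = 0.0
y_proj = clip(0.181) = 0.181
Step 4: Evaluate f.
f(0.0, 0.181) = -1.2841


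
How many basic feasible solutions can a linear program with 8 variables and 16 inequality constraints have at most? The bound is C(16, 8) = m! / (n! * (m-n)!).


Each vertex corresponds to some choice of n active constraints out of m, so the number of vertices is at most C(m, n) = m! / (n!(m-n)!).
m = 16, n = 8
Numerator: 16 * 15 * 14 * 13 * 12 * 11 * 10 * 9
Denominator: 8! = 40320
C(16, 8) = 12870


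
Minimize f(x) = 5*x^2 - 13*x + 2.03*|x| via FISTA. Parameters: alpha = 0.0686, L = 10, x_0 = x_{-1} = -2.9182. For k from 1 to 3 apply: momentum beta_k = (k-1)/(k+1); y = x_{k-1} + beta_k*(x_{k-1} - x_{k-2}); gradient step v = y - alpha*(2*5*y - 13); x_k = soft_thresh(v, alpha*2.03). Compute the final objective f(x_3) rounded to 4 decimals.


FISTA on f(x) = 5*x^2 - 13*x + 2.03*|x|
L = 10, alpha = 0.0686
Iteration 1: beta = 0.0, y = -2.9182 + 0.0*(-2.9182 + 2.9182) = -2.9182
  grad(y) = -42.182, v = y - alpha*grad = -0.0245
  prox(v) = soft_thresh(-0.0245, 0.1393) = 0.0
Iteration 2: beta = 0.3333, y = 0.0 + 0.3333*(0.0 + 2.9182) = 0.9727
  grad(y) = -3.2727, v = y - alpha*grad = 1.1972
  prox(v) = soft_thresh(1.1972, 0.1393) = 1.058
Iteration 3: beta = 0.5, y = 1.058 + 0.5*(1.058 - 0.0) = 1.587
  grad(y) = 2.8697, v = y - alpha*grad = 1.3901
  prox(v) = soft_thresh(1.3901, 0.1393) = 1.2509
f(x_3) = 5*1.2509^2 - 13*1.2509 + 2.03*|1.2509| = -5.8987


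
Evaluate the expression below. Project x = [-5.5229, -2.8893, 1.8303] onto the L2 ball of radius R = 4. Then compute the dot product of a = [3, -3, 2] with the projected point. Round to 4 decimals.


Step 1: Compute ||x|| (intermediates to 6 decimals).
||x|| = sqrt((-5.5229)^2 + (-2.8893)^2 + 1.8303^2) = 6.496189
Step 2: Project.
Since ||x|| > R, scale = R/||x|| = 4/6.496189 = 0.615746, proj(x) = scale * x
proj(x) = [-3.400704, -1.779075, 1.127]
Step 3: Dot product.
a^T * proj(x) = 3*(-3.400704) - 3*(-1.779075) + 2*1.127 = -2.6109


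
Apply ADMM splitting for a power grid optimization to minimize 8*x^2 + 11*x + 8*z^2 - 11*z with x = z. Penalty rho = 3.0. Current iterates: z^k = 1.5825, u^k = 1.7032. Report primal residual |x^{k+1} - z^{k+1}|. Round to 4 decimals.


ADMM iteration with rho = 3.0, z^k = 1.5825, u^k = 1.7032
Step 1: x-update.
Minimize 8*x^2 + 11*x + (3.0/2)*(x - 1.5825 + 1.7032)^2
FOC: (2*8 + 3.0)*x = -11 + 3.0*(1.5825 - 1.7032)
x^{k+1} = -0.598
Step 2: z-update.
Minimize 8*z^2 - 11*z + (3.0/2)*(-0.598 - z + 1.7032)^2
FOC: (2*8 + 3.0)*z = 11 + 3.0*(-0.598 + 1.7032)
z^{k+1} = 0.7535
Step 3: u-update.
u^{k+1} = 1.7032 - 0.598 - 0.7535 = 0.3517
Step 4: Primal residual = |-0.598 - 0.7535| = 1.3515


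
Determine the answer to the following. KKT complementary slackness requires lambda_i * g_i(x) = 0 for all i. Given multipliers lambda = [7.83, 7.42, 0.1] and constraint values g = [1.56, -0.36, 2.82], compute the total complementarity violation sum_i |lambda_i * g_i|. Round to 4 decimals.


KKT complementary slackness check:
lambda_1 * g_1 = 7.83 * 1.56 = 12.2148
lambda_2 * g_2 = 7.42 * -0.36 = -2.6712
lambda_3 * g_3 = 0.1 * 2.82 = 0.282
Total violation = 12.2148 + 2.6712 + 0.282 = 15.168


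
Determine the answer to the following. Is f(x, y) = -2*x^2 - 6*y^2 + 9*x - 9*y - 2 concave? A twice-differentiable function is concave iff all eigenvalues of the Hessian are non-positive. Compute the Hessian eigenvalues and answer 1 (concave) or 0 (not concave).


The Hessian of f(x,y) = -2*x^2 - 6*y^2 + 9*x - 9*y - 2 is:
H = [[-4, 0], [0, -12]]
Trace = -4 - 12 = -16
Determinant = -4*-12 - (0)^2 = 48
Discriminant = (-16)^2 - 4*48 = 64.0
Eigenvalues: lambda_1 = -12.0, lambda_2 = -4.0
The function is concave.

1


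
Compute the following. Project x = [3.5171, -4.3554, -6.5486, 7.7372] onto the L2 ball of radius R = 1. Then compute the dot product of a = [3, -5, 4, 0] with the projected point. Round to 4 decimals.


Step 1: Compute ||x|| (intermediates to 6 decimals).
||x|| = sqrt(3.5171^2 + (-4.3554)^2 + (-6.5486)^2 + 7.7372^2) = 11.579634
Step 2: Project.
Since ||x|| > R, scale = R/||x|| = 1/11.579634 = 0.086359, proj(x) = scale * x
proj(x) = [0.303733, -0.376128, -0.565531, 0.668177]
Step 3: Dot product.
a^T * proj(x) = 3*0.303733 - 5*(-0.376128) + 4*(-0.565531) + 0*0.668177 = 0.5297


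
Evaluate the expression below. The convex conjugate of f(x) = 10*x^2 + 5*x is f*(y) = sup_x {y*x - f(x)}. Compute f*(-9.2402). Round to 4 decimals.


f*(y) = sup_x {y*x - a*x^2 - b*x} = sup_x {(y-b)*x - a*x^2}
FOC: (y - b) - 2a*x = 0 => x* = (y - b)/(2a)
x* = (-9.2402 - 5)/(2*10) = -0.712
f*(-9.2402) = (y-b)^2/(4a) = (-9.2402 - 5)^2/(4*10)
= 202.7833/40 = 5.0696


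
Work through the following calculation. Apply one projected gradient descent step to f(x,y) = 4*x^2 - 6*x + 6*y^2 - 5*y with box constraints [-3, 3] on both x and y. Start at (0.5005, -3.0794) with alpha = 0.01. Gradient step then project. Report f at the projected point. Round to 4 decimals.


Step 1: Compute gradient at (0.5005, -3.0794).
grad_x = 2*4*0.5005 - 6 = -1.996
grad_y = 2*6*-3.0794 - 5 = -41.9528
Step 2: Gradient step.
x_raw = 0.5005 - 0.01*-1.996 = 0.5205
y_raw = -3.0794 - 0.01*-41.9528 = -2.6599
Step 3: Project onto [-3, 3].
x_proj = clip(0.5205) = 0.5205
y_proj = clip(-2.6599) = -2.6599
Step 4: Evaluate f.
f(0.5205, -2.6599) = 53.7096


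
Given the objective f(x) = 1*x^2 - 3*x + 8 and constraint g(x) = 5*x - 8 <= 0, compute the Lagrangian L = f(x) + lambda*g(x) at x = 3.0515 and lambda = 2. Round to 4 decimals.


Step 1: Evaluate f(x).
f(3.0515) = 1*3.0515^2 - 3*3.0515 + 8 = 8.1572
Step 2: Evaluate g(x).
g(3.0515) = 5*3.0515 - 8 = 7.2575
Step 3: Compute Lagrangian.
L = 8.1572 + 2*7.2575 = 22.6722


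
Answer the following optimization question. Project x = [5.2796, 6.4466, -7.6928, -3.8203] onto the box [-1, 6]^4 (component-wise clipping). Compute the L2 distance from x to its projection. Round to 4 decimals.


Project each component onto [-1, 6].
clip(5.2796) = 5.2796, clip(6.4466) = 6.0, clip(-7.6928) = -1.0, clip(-3.8203) = -1.0
Projection = [5.2796, 6.0, -1.0, -1.0]
Squared diffs: [0.0, 0.1995, 44.7936, 7.9541]
Distance = sqrt(52.9472) = 7.2765


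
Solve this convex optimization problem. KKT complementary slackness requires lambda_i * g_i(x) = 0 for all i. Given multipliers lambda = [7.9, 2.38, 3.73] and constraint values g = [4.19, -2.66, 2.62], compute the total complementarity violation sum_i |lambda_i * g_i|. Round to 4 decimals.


KKT complementary slackness check:
lambda_1 * g_1 = 7.9 * 4.19 = 33.101
lambda_2 * g_2 = 2.38 * -2.66 = -6.3308
lambda_3 * g_3 = 3.73 * 2.62 = 9.7726
Total violation = 33.101 + 6.3308 + 9.7726 = 49.2044


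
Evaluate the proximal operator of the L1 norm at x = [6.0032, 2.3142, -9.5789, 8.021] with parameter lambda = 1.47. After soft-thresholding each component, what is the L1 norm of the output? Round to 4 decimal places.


Soft-thresholding with lambda = 1.47:
prox(6.0032) = sign(6.0032)*max(|6.0032| - 1.47, 0) = 4.5332
prox(2.3142) = sign(2.3142)*max(|2.3142| - 1.47, 0) = 0.8442
prox(-9.5789) = sign(-9.5789)*max(|-9.5789| - 1.47, 0) = -8.1089
prox(8.021) = sign(8.021)*max(|8.021| - 1.47, 0) = 6.551
prox(x) = [4.5332, 0.8442, -8.1089, 6.551]
||prox(x)||_1 = 4.5332 + 0.8442 + 8.1089 + 6.551 = 20.0373


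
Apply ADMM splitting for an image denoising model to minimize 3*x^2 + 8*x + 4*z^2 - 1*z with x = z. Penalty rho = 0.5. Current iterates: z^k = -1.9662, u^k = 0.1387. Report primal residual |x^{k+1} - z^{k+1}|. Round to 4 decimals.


ADMM iteration with rho = 0.5, z^k = -1.9662, u^k = 0.1387
Step 1: x-update.
Minimize 3*x^2 + 8*x + (0.5/2)*(x + 1.9662 + 0.1387)^2
FOC: (2*3 + 0.5)*x = -8 + 0.5*(-1.9662 - 0.1387)
x^{k+1} = -1.3927
Step 2: z-update.
Minimize 4*z^2 - 1*z + (0.5/2)*(-1.3927 - z + 0.1387)^2
FOC: (2*4 + 0.5)*z = 1 + 0.5*(-1.3927 + 0.1387)
z^{k+1} = 0.0439
Step 3: u-update.
u^{k+1} = 0.1387 - 1.3927 - 0.0439 = -1.2979
Step 4: Primal residual = |-1.3927 - 0.0439| = 1.4366


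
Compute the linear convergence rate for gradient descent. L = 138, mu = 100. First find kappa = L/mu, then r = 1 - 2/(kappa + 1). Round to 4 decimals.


Step 1: Compute the condition number.
kappa = L/mu = 138/100 = 1.38
Step 2: Compute the convergence rate.
r = 1 - 2/(kappa + 1) = 1 - 2*mu/(L + mu) = (L - mu)/(L + mu) = 38/238 = 0.1597


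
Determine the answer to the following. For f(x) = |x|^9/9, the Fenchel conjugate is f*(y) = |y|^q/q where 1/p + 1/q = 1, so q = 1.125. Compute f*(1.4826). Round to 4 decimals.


The conjugate exponent q satisfies 1/p + 1/q = 1.
p = 9, so q = 9/(9 - 1) = 1.125
|y|^q = 1.4826^1.125 = 1.5574
f*(1.4826) = 1.5574 / 1.125 = 1.3844


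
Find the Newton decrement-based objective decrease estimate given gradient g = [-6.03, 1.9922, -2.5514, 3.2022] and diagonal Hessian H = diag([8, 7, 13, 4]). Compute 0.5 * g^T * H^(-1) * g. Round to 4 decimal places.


Step 1: H is diagonal, so H^(-1) * g = [-0.7538, 0.2846, -0.1963, 0.8006].
Step 2: g^T H^(-1) g = sum_i g_i^2 / H_ii
  = (-6.03)^2/8 + (1.9922)^2/7 + (-2.5514)^2/13 + (3.2022)^2/4
  = 4.5451 + 0.567 + 0.5007 + 2.5635 = 8.1764
Step 3: Objective decrease = 0.5 * g^T H^(-1) g = 4.0882


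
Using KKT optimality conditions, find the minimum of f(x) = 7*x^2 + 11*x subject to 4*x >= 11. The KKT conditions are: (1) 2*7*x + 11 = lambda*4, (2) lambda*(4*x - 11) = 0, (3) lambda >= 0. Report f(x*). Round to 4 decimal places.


Step 1: Try lambda = 0 (constraint inactive).
x_unc = -11/(2*7) = -0.7857
Check: 4*-0.7857 = -3.1428 < 11 -- violated!
Step 2: Constraint must be active: 4*x = 11
x* = 11/4 = 2.75
lambda = (2*7*2.75 + 11)/4 = 12.375
Step 3: Compute optimal value.
f(x*) = 7*2.75^2 + 11*2.75 = 83.1875


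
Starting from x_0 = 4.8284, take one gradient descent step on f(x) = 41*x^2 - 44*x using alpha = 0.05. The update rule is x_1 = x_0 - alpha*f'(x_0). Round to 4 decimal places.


We compute the gradient at x_0 and apply the update.
f'(x) = 82*x - 44
f'(4.8284) = 82*4.8284 - 44 = 351.9288
x_1 = 4.8284 - 0.05*351.9288 = -12.768


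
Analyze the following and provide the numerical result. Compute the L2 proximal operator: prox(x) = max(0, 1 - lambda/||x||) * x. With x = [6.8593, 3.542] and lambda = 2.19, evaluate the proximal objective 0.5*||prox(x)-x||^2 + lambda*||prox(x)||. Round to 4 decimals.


Step 1: Compute ||x||.
||x|| = 7.7198
Step 2: Compute scaling factor.
scale = max(0, 1 - 2.19/7.7198) = 0.7163
Step 3: prox(x) = [4.9134, 2.5372]
||prox(x)|| = 5.5298
Step 4: Proximal objective.
0.5*||prox-x||^2 = 2.3981
lambda*||prox|| = 12.1103
Total = 14.5084


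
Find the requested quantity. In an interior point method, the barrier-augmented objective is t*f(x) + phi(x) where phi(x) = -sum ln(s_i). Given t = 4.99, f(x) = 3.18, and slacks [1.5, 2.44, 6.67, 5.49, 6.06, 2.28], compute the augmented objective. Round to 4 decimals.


Step 1: Compute log-barrier.
ln values: [0.4055, 0.892, 1.8976, 1.7029, 1.8017, 0.8242]
phi = -(0.4055 + 0.892 + 1.8976 + 1.7029 + 1.8017 + 0.8242) = -7.5239
Step 2: Compute augmented objective.
t*f(x) = 4.99*3.18 = 15.8682
Total = 15.8682 - 7.5239 = 8.3443


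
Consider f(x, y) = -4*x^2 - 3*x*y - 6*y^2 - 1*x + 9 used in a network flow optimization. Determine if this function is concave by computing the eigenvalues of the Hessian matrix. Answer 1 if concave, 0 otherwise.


The Hessian of f(x,y) = -4*x^2 - 3*x*y - 6*y^2 - 1*x + 9 is:
H = [[-8, -3], [-3, -12]]
Trace = -8 - 12 = -20
Determinant = -8*-12 - (-3)^2 = 87
Discriminant = (-20)^2 - 4*87 = 52.0
Eigenvalues: lambda_1 = -13.6056, lambda_2 = -6.3944
The function is concave.

1


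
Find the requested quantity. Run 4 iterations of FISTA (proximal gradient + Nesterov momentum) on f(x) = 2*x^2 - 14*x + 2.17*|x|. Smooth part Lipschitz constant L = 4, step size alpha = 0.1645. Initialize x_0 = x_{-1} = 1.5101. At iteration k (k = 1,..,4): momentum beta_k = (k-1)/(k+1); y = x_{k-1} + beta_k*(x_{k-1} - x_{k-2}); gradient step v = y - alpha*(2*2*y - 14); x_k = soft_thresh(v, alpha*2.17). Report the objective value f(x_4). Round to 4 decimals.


FISTA on f(x) = 2*x^2 - 14*x + 2.17*|x|
L = 4, alpha = 0.1645
Iteration 1: beta = 0.0, y = 1.5101 + 0.0*(1.5101 - 1.5101) = 1.5101
  grad(y) = -7.9596, v = y - alpha*grad = 2.8195
  prox(v) = soft_thresh(2.8195, 0.357) = 2.4625
Iteration 2: beta = 0.3333, y = 2.4625 + 0.3333*(2.4625 - 1.5101) = 2.78
  grad(y) = -2.8802, v = y - alpha*grad = 3.2537
  prox(v) = soft_thresh(3.2537, 0.357) = 2.8968
Iteration 3: beta = 0.5, y = 2.8968 + 0.5*(2.8968 - 2.4625) = 3.1139
  grad(y) = -1.5443, v = y - alpha*grad = 3.368
  prox(v) = soft_thresh(3.368, 0.357) = 3.011
Iteration 4: beta = 0.6, y = 3.011 + 0.6*(3.011 - 2.8968) = 3.0795
  grad(y) = -1.6819, v = y - alpha*grad = 3.3562
  prox(v) = soft_thresh(3.3562, 0.357) = 2.9992
f(x_4) = 2*2.9992^2 - 14*2.9992 + 2.17*|2.9992| = -17.4901


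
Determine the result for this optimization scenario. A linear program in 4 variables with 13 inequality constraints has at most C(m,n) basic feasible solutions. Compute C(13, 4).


Each vertex corresponds to some choice of n active constraints out of m, so the number of vertices is at most C(m, n) = m! / (n!(m-n)!).
m = 13, n = 4
Numerator: 13 * 12 * 11 * 10
Denominator: 4! = 24
C(13, 4) = 715


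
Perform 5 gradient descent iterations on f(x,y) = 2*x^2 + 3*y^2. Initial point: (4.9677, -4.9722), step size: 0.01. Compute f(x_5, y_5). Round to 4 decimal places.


Gradient descent on f(x,y) = 2*x^2 + 3*y^2.
Starting point: (4.9677, -4.9722), alpha = 0.01
Step 1: grad_x = 2*2*4.9677 = 19.8708, grad_y = 2*3*-4.9722 = -29.8332
  x_1 = 4.9677 - 0.01*19.8708 = 4.769
  y_1 = -4.9722 - 0.01*-29.8332 = -4.6739
Step 2: grad_x = 2*2*4.769 = 19.076, grad_y = 2*3*-4.6739 = -28.0432
  x_2 = 4.769 - 0.01*19.076 = 4.5782
  y_2 = -4.6739 - 0.01*-28.0432 = -4.3934
Step 3: grad_x = 2*2*4.5782 = 18.3129, grad_y = 2*3*-4.3934 = -26.3606
  x_3 = 4.5782 - 0.01*18.3129 = 4.3951
  y_3 = -4.3934 - 0.01*-26.3606 = -4.1298
Step 4: grad_x = 2*2*4.3951 = 17.5804, grad_y = 2*3*-4.1298 = -24.779
  x_4 = 4.3951 - 0.01*17.5804 = 4.2193
  y_4 = -4.1298 - 0.01*-24.779 = -3.882
Step 5: grad_x = 2*2*4.2193 = 16.8772, grad_y = 2*3*-3.882 = -23.2922
  x_5 = 4.2193 - 0.01*16.8772 = 4.0505
  y_5 = -3.882 - 0.01*-23.2922 = -3.6491
f(4.0505, -3.6491) = 2*4.0505^2 + 3*(-3.6491)^2 = 72.7617


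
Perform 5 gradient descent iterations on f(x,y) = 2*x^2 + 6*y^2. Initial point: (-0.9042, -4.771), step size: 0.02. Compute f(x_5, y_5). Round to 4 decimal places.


Gradient descent on f(x,y) = 2*x^2 + 6*y^2.
Starting point: (-0.9042, -4.771), alpha = 0.02
Step 1: grad_x = 2*2*-0.9042 = -3.6168, grad_y = 2*6*-4.771 = -57.252
  x_1 = -0.9042 - 0.02*-3.6168 = -0.8319
  y_1 = -4.771 - 0.02*-57.252 = -3.626
Step 2: grad_x = 2*2*-0.8319 = -3.3275, grad_y = 2*6*-3.626 = -43.5115
  x_2 = -0.8319 - 0.02*-3.3275 = -0.7653
  y_2 = -3.626 - 0.02*-43.5115 = -2.7557
Step 3: grad_x = 2*2*-0.7653 = -3.0613, grad_y = 2*6*-2.7557 = -33.0688
  x_3 = -0.7653 - 0.02*-3.0613 = -0.7041
  y_3 = -2.7557 - 0.02*-33.0688 = -2.0944
Step 4: grad_x = 2*2*-0.7041 = -2.8164, grad_y = 2*6*-2.0944 = -25.1323
  x_4 = -0.7041 - 0.02*-2.8164 = -0.6478
  y_4 = -2.0944 - 0.02*-25.1323 = -1.5917
Step 5: grad_x = 2*2*-0.6478 = -2.5911, grad_y = 2*6*-1.5917 = -19.1005
  x_5 = -0.6478 - 0.02*-2.5911 = -0.5959
  y_5 = -1.5917 - 0.02*-19.1005 = -1.2097
f(-0.5959, -1.2097) = 2*(-0.5959)^2 + 6*(-1.2097)^2 = 9.4905


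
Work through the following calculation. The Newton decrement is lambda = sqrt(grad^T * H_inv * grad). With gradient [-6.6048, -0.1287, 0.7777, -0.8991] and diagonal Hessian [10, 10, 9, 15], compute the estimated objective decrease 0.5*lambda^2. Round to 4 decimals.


Step 1: H is diagonal, so H^(-1) * g = [-0.6605, -0.0129, 0.0864, -0.0599].
Step 2: g^T H^(-1) g = sum_i g_i^2 / H_ii
  = (-6.6048)^2/10 + (-0.1287)^2/10 + (0.7777)^2/9 + (-0.8991)^2/15
  = 4.3623 + 0.0017 + 0.0672 + 0.0539 = 4.4851
Step 3: Objective decrease = 0.5 * g^T H^(-1) g = 2.2425


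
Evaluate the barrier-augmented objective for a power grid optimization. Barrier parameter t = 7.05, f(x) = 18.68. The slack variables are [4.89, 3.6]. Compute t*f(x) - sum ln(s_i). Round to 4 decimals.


Step 1: Compute log-barrier.
ln values: [1.5872, 1.2809]
phi = -(1.5872 + 1.2809) = -2.8681
Step 2: Compute augmented objective.
t*f(x) = 7.05*18.68 = 131.694
Total = 131.694 - 2.8681 = 128.8259


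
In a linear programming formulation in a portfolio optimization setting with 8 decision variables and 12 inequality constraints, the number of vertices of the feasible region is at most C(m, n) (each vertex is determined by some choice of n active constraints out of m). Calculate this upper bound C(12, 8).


Each vertex corresponds to some choice of n active constraints out of m, so the number of vertices is at most C(m, n) = m! / (n!(m-n)!).
m = 12, n = 8
Numerator: 12 * 11 * 10 * 9 * 8 * 7 * 6 * 5
Denominator: 8! = 40320
C(12, 8) = 495


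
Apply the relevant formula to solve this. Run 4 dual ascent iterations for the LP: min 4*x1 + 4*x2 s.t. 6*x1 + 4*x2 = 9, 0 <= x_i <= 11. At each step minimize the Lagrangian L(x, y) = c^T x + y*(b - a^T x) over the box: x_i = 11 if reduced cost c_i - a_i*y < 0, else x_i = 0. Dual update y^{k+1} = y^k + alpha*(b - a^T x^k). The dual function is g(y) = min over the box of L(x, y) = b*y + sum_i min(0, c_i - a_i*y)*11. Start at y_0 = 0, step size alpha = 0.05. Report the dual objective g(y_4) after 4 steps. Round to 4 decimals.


Dual ascent for LP: min 4*x1 + 4*x2, 6*x1 + 4*x2 = 9, 0 <= x_i <= 11
Step 1: y^k = 0.0, reduced costs: (4.0, 4.0)
  x^k = (0.0, 0.0), subgradient = b - a^T x = 9.0
  y^{k+1} = 0.0 + 0.05*9.0 = 0.45
Step 2: y^k = 0.45, reduced costs: (1.3, 2.2)
  x^k = (0.0, 0.0), subgradient = b - a^T x = 9.0
  y^{k+1} = 0.45 + 0.05*9.0 = 0.9
Step 3: y^k = 0.9, reduced costs: (-1.4, 0.4)
  x^k = (11.0, 0.0), subgradient = b - a^T x = -57.0
  y^{k+1} = 0.9 + 0.05*-57.0 = -1.95
Step 4: y^k = -1.95, reduced costs: (15.7, 11.8)
  x^k = (0.0, 0.0), subgradient = b - a^T x = 9.0
  y^{k+1} = -1.95 + 0.05*9.0 = -1.5
Dual objective at y_4 = -1.5: reduced costs (13.0, 10.0), box minimizer x = (0.0, 0.0)
g(y_4) = b*y + (c1 - a1*y)*x1 + (c2 - a2*y)*x2 = 9*(-1.5) + 13.0*0.0 + 10.0*0.0 = -13.5 + 0.0 + 0.0 = -13.5


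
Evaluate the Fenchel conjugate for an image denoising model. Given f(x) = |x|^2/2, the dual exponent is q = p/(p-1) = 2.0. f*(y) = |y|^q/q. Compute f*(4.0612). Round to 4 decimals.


The conjugate exponent q satisfies 1/p + 1/q = 1.
p = 2, so q = 2/(2 - 1) = 2.0
|y|^q = 4.0612^2.0 = 16.4933
f*(4.0612) = 16.4933 / 2.0 = 8.2467


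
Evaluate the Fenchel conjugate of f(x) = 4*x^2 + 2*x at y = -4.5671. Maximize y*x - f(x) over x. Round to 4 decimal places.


f*(y) = sup_x {y*x - a*x^2 - b*x} = sup_x {(y-b)*x - a*x^2}
FOC: (y - b) - 2a*x = 0 => x* = (y - b)/(2a)
x* = (-4.5671 - 2)/(2*4) = -0.8209
f*(-4.5671) = (y-b)^2/(4a) = (-4.5671 - 2)^2/(4*4)
= 43.1268/16 = 2.6954


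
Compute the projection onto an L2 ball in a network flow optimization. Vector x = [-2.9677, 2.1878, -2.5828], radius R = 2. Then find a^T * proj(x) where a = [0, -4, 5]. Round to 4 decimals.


Step 1: Compute ||x|| (intermediates to 6 decimals).
||x|| = sqrt((-2.9677)^2 + 2.1878^2 + (-2.5828)^2) = 4.501618
Step 2: Project.
Since ||x|| > R, scale = R/||x|| = 2/4.501618 = 0.444285, proj(x) = scale * x
proj(x) = [-1.318505, 0.972007, -1.147499]
Step 3: Dot product.
a^T * proj(x) = 0*(-1.318505) - 4*0.972007 + 5*(-1.147499) = -9.6255


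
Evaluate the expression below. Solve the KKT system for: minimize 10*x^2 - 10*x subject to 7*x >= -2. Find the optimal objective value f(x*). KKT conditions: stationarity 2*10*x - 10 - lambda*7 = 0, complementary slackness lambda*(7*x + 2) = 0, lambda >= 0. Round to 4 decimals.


Step 1: Try lambda = 0 (constraint inactive).
Stationarity: 2*10*x - 10 = 0
x* = 10/(2*10) = 0.5
Check constraint: 7*0.5 = 3.5 >= -2 -- satisfied.
Step 2: Compute optimal value.
f(x*) = 10*0.5^2 - 10*0.5 = -2.5


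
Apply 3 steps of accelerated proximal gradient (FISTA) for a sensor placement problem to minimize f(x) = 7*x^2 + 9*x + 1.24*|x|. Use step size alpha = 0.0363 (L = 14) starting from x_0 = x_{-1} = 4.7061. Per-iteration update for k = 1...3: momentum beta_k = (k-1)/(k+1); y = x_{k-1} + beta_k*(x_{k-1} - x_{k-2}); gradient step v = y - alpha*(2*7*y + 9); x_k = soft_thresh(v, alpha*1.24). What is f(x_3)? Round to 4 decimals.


FISTA on f(x) = 7*x^2 + 9*x + 1.24*|x|
L = 14, alpha = 0.0363
Iteration 1: beta = 0.0, y = 4.7061 + 0.0*(4.7061 - 4.7061) = 4.7061
  grad(y) = 74.8854, v = y - alpha*grad = 1.9878
  prox(v) = soft_thresh(1.9878, 0.045) = 1.9427
Iteration 2: beta = 0.3333, y = 1.9427 + 0.3333*(1.9427 - 4.7061) = 1.0216
  grad(y) = 23.3028, v = y - alpha*grad = 0.1757
  prox(v) = soft_thresh(0.1757, 0.045) = 0.1307
Iteration 3: beta = 0.5, y = 0.1307 + 0.5*(0.1307 - 1.9427) = -0.7753
  grad(y) = -1.854, v = y - alpha*grad = -0.708
  prox(v) = soft_thresh(-0.708, 0.045) = -0.663
f(x_3) = 7*(-0.663)^2 + 9*(-0.663) + 1.24*|-0.663| = -2.0679


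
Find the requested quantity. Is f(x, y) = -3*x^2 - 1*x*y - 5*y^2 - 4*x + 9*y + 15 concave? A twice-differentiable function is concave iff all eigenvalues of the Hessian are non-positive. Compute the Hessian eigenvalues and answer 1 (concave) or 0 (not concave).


The Hessian of f(x,y) = -3*x^2 - 1*x*y - 5*y^2 - 4*x + 9*y + 15 is:
H = [[-6, -1], [-1, -10]]
Trace = -6 - 10 = -16
Determinant = -6*-10 - (-1)^2 = 59
Discriminant = (-16)^2 - 4*59 = 20.0
Eigenvalues: lambda_1 = -10.2361, lambda_2 = -5.7639
The function is concave.

1


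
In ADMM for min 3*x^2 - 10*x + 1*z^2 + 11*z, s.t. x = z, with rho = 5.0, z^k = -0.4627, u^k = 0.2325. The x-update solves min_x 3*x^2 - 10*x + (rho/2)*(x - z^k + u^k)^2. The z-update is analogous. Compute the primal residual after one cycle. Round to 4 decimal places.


ADMM iteration with rho = 5.0, z^k = -0.4627, u^k = 0.2325
Step 1: x-update.
Minimize 3*x^2 - 10*x + (5.0/2)*(x + 0.4627 + 0.2325)^2
FOC: (2*3 + 5.0)*x = 10 + 5.0*(-0.4627 - 0.2325)
x^{k+1} = 0.5931
Step 2: z-update.
Minimize 1*z^2 + 11*z + (5.0/2)*(0.5931 - z + 0.2325)^2
FOC: (2*1 + 5.0)*z = -11 + 5.0*(0.5931 + 0.2325)
z^{k+1} = -0.9817
Step 3: u-update.
u^{k+1} = 0.2325 + 0.5931 + 0.9817 = 1.8073
Step 4: Primal residual = |0.5931 + 0.9817| = 1.5748


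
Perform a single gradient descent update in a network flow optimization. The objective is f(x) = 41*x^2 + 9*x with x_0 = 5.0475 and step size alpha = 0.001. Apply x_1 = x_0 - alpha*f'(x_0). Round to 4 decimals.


We compute the gradient at x_0 and apply the update.
f'(x) = 82*x + 9
f'(5.0475) = 82*5.0475 + 9 = 422.895
x_1 = 5.0475 - 0.001*422.895 = 4.6246


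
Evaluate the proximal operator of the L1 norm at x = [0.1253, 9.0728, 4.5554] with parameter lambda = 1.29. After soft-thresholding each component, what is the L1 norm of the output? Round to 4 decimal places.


Soft-thresholding with lambda = 1.29:
prox(0.1253) = sign(0.1253)*max(|0.1253| - 1.29, 0) = 0.0
prox(9.0728) = sign(9.0728)*max(|9.0728| - 1.29, 0) = 7.7828
prox(4.5554) = sign(4.5554)*max(|4.5554| - 1.29, 0) = 3.2654
prox(x) = [0.0, 7.7828, 3.2654]
||prox(x)||_1 = 0.0 + 7.7828 + 3.2654 = 11.0482


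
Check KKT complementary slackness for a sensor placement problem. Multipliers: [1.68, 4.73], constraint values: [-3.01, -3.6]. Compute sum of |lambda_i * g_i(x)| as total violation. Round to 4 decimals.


KKT complementary slackness check:
lambda_1 * g_1 = 1.68 * -3.01 = -5.0568
lambda_2 * g_2 = 4.73 * -3.6 = -17.028
Total violation = 5.0568 + 17.028 = 22.0848


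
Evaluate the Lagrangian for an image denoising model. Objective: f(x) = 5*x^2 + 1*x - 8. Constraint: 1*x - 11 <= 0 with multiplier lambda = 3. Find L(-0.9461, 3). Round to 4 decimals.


Step 1: Evaluate f(x).
f(-0.9461) = 5*(-0.9461)^2 + 1*(-0.9461) - 8 = -4.4706
Step 2: Evaluate g(x).
g(-0.9461) = 1*-0.9461 - 11 = -11.9461
Step 3: Compute Lagrangian.
L = -4.4706 + 3*-11.9461 = -40.3089


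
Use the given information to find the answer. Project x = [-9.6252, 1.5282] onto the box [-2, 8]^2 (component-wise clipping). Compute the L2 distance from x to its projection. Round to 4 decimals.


Project each component onto [-2, 8].
clip(-9.6252) = -2.0, clip(1.5282) = 1.5282
Projection = [-2.0, 1.5282]
Squared diffs: [58.1437, 0.0]
Distance = sqrt(58.1437) = 7.6252


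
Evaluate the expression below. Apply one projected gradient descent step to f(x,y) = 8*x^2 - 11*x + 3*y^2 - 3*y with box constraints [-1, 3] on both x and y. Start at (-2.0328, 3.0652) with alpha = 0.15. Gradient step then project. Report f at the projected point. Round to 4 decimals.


Step 1: Compute gradient at (-2.0328, 3.0652).
grad_x = 2*8*-2.0328 - 11 = -43.5248
grad_y = 2*3*3.0652 - 3 = 15.3912
Step 2: Gradient step.
x_raw = -2.0328 - 0.15*-43.5248 = 4.4959
y_raw = 3.0652 - 0.15*15.3912 = 0.7565
Step 3: Project onto [-1, 3].
x_proj = clip(4.4959) = 3.0
y_proj = clip(0.7565) = 0.7565
Step 4: Evaluate f.
f(3.0, 0.7565) = 38.4474


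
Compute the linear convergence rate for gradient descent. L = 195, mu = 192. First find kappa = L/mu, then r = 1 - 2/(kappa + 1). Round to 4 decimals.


Step 1: Compute the condition number.
kappa = L/mu = 195/192 = 1.0156
Step 2: Compute the convergence rate.
r = 1 - 2/(kappa + 1) = 1 - 2*mu/(L + mu) = (L - mu)/(L + mu) = 3/387 = 0.0078


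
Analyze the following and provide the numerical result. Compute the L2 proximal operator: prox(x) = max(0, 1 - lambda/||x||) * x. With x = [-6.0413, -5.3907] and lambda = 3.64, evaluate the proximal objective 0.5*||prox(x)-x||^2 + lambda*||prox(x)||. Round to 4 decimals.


Step 1: Compute ||x||.
||x|| = 8.0967
Step 2: Compute scaling factor.
scale = max(0, 1 - 3.64/8.0967) = 0.5504
Step 3: prox(x) = [-3.3253, -2.9672]
||prox(x)|| = 4.4567
Step 4: Proximal objective.
0.5*||prox-x||^2 = 6.6248
lambda*||prox|| = 16.2224
Total = 22.8473


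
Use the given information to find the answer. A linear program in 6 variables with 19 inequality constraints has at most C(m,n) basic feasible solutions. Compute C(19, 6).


Each vertex corresponds to some choice of n active constraints out of m, so the number of vertices is at most C(m, n) = m! / (n!(m-n)!).
m = 19, n = 6
Numerator: 19 * 18 * 17 * 16 * 15 * 14
Denominator: 6! = 720
C(19, 6) = 27132


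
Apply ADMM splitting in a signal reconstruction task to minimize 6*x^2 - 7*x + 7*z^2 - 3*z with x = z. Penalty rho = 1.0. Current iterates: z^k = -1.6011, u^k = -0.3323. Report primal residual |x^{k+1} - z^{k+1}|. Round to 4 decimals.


ADMM iteration with rho = 1.0, z^k = -1.6011, u^k = -0.3323
Step 1: x-update.
Minimize 6*x^2 - 7*x + (1.0/2)*(x + 1.6011 - 0.3323)^2
FOC: (2*6 + 1.0)*x = 7 + 1.0*(-1.6011 + 0.3323)
x^{k+1} = 0.4409
Step 2: z-update.
Minimize 7*z^2 - 3*z + (1.0/2)*(0.4409 - z - 0.3323)^2
FOC: (2*7 + 1.0)*z = 3 + 1.0*(0.4409 - 0.3323)
z^{k+1} = 0.2072
Step 3: u-update.
u^{k+1} = -0.3323 + 0.4409 - 0.2072 = -0.0987
Step 4: Primal residual = |0.4409 - 0.2072| = 0.2336


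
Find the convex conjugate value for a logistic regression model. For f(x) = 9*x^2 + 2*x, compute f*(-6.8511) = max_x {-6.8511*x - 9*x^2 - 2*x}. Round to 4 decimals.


f*(y) = sup_x {y*x - a*x^2 - b*x} = sup_x {(y-b)*x - a*x^2}
FOC: (y - b) - 2a*x = 0 => x* = (y - b)/(2a)
x* = (-6.8511 - 2)/(2*9) = -0.4917
f*(-6.8511) = (y-b)^2/(4a) = (-6.8511 - 2)^2/(4*9)
= 78.342/36 = 2.1762


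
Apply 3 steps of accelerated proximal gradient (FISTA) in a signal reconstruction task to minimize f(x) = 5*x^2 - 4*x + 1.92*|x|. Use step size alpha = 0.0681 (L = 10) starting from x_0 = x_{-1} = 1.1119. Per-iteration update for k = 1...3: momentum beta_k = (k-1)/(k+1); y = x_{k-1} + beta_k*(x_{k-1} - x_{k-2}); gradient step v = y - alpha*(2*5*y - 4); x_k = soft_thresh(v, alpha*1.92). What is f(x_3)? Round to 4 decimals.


FISTA on f(x) = 5*x^2 - 4*x + 1.92*|x|
L = 10, alpha = 0.0681
Iteration 1: beta = 0.0, y = 1.1119 + 0.0*(1.1119 - 1.1119) = 1.1119
  grad(y) = 7.119, v = y - alpha*grad = 0.6271
  prox(v) = soft_thresh(0.6271, 0.1308) = 0.4963
Iteration 2: beta = 0.3333, y = 0.4963 + 0.3333*(0.4963 - 1.1119) = 0.2912
  grad(y) = -1.0884, v = y - alpha*grad = 0.3653
  prox(v) = soft_thresh(0.3653, 0.1308) = 0.2345
Iteration 3: beta = 0.5, y = 0.2345 + 0.5*(0.2345 - 0.4963) = 0.1036
  grad(y) = -2.9638, v = y - alpha*grad = 0.3055
  prox(v) = soft_thresh(0.3055, 0.1308) = 0.1747
f(x_3) = 5*0.1747^2 - 4*0.1747 + 1.92*|0.1747| = -0.2108


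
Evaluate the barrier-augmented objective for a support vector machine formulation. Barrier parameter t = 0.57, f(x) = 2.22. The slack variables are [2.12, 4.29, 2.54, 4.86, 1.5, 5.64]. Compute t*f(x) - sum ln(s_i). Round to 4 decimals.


Step 1: Compute log-barrier.
ln values: [0.7514, 1.4563, 0.9322, 1.581, 0.4055, 1.7299]
phi = -(0.7514 + 1.4563 + 0.9322 + 1.581 + 0.4055 + 1.7299) = -6.8563
Step 2: Compute augmented objective.
t*f(x) = 0.57*2.22 = 1.2654
Total = 1.2654 - 6.8563 = -5.5909


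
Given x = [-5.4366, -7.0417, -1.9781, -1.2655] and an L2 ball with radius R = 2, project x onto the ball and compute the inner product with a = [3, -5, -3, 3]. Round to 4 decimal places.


Step 1: Compute ||x|| (intermediates to 6 decimals).
||x|| = sqrt((-5.4366)^2 + (-7.0417)^2 + (-1.9781)^2 + (-1.2655)^2) = 9.200898
Step 2: Project.
Since ||x|| > R, scale = R/||x|| = 2/9.200898 = 0.21737, proj(x) = scale * x
proj(x) = [-1.181754, -1.530654, -0.42998, -0.275082]
Step 3: Dot product.
a^T * proj(x) = 3*(-1.181754) - 5*(-1.530654) - 3*(-0.42998) + 3*(-0.275082) = 4.5727


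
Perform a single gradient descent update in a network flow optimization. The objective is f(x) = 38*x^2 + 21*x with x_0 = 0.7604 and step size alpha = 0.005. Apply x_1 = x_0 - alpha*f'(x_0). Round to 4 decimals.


We compute the gradient at x_0 and apply the update.
f'(x) = 76*x + 21
f'(0.7604) = 76*0.7604 + 21 = 78.7904
x_1 = 0.7604 - 0.005*78.7904 = 0.3664


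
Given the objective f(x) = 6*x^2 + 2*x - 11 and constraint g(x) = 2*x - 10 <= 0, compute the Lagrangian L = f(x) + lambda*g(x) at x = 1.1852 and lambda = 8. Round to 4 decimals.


Step 1: Evaluate f(x).
f(1.1852) = 6*1.1852^2 + 2*1.1852 - 11 = -0.2014
Step 2: Evaluate g(x).
g(1.1852) = 2*1.1852 - 10 = -7.6296
Step 3: Compute Lagrangian.
L = -0.2014 + 8*-7.6296 = -61.2382


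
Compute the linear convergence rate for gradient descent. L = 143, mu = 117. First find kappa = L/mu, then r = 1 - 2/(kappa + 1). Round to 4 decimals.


Step 1: Compute the condition number.
kappa = L/mu = 143/117 = 1.2222
Step 2: Compute the convergence rate.
r = 1 - 2/(kappa + 1) = 1 - 2*mu/(L + mu) = (L - mu)/(L + mu) = 26/260 = 0.1


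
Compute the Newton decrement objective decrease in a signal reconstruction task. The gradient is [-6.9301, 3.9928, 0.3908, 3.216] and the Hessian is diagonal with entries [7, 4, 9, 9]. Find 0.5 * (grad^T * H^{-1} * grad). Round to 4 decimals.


Step 1: H is diagonal, so H^(-1) * g = [-0.99, 0.9982, 0.0434, 0.3573].
Step 2: g^T H^(-1) g = sum_i g_i^2 / H_ii
  = (-6.9301)^2/7 + (3.9928)^2/4 + (0.3908)^2/9 + (3.216)^2/9
  = 6.8609 + 3.9856 + 0.017 + 1.1492 = 12.0127
Step 3: Objective decrease = 0.5 * g^T H^(-1) g = 6.0063


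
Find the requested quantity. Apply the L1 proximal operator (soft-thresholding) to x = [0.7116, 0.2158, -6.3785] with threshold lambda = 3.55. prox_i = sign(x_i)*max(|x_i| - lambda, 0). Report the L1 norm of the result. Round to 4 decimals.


Soft-thresholding with lambda = 3.55:
prox(0.7116) = sign(0.7116)*max(|0.7116| - 3.55, 0) = 0.0
prox(0.2158) = sign(0.2158)*max(|0.2158| - 3.55, 0) = 0.0
prox(-6.3785) = sign(-6.3785)*max(|-6.3785| - 3.55, 0) = -2.8285
prox(x) = [0.0, 0.0, -2.8285]
||prox(x)||_1 = 0.0 + 0.0 + 2.8285 = 2.8285


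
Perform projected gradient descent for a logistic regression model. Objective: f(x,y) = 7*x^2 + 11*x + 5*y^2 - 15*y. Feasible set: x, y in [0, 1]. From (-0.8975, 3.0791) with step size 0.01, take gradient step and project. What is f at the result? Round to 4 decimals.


Step 1: Compute gradient at (-0.8975, 3.0791).
grad_x = 2*7*-0.8975 + 11 = -1.565
grad_y = 2*5*3.0791 - 15 = 15.791
Step 2: Gradient step.
x_raw = -0.8975 - 0.01*-1.565 = -0.8819
y_raw = 3.0791 - 0.01*15.791 = 2.9212
Step 3: Project onto [0, 1].
x_proj = clip(-0.8819) = 0.0
y_proj = clip(2.9212) = 1.0
Step 4: Evaluate f.
f(0.0, 1.0) = -10.0


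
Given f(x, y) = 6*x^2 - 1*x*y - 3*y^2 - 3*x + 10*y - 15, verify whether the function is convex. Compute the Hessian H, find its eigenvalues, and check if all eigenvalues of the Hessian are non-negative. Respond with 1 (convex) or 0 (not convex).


The Hessian of f(x,y) = 6*x^2 - 1*x*y - 3*y^2 - 3*x + 10*y - 15 is:
H = [[12, -1], [-1, -6]]
Trace = 12 - 6 = 6
Determinant = 12*-6 - (-1)^2 = -73
Discriminant = (6)^2 - 4*-73 = 328.0
Eigenvalues: lambda_1 = -6.0554, lambda_2 = 12.0554
The function is not convex.

0


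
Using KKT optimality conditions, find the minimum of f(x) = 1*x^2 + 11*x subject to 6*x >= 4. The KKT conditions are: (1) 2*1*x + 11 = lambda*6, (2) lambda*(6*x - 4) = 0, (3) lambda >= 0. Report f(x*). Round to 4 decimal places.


Step 1: Try lambda = 0 (constraint inactive).
x_unc = -11/(2*1) = -5.5
Check: 6*-5.5 = -33.0 < 4 -- violated!
Step 2: Constraint must be active: 6*x = 4
x* = 4/6 = 2/3 = 0.6667 (rounded; the exact value 2/3 is used below)
lambda = (2*1*(2/3) + 11)/6 = 2.0556
Step 3: Compute optimal value.
f(x*) = 1*(2/3)^2 + 11*(2/3) = 7.7778


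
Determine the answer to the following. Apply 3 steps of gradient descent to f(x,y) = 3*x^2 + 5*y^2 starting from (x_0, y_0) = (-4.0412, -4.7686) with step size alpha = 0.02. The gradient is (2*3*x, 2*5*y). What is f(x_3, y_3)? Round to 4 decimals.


Gradient descent on f(x,y) = 3*x^2 + 5*y^2.
Starting point: (-4.0412, -4.7686), alpha = 0.02
Step 1: grad_x = 2*3*-4.0412 = -24.2472, grad_y = 2*5*-4.7686 = -47.686
  x_1 = -4.0412 - 0.02*-24.2472 = -3.5563
  y_1 = -4.7686 - 0.02*-47.686 = -3.8149
Step 2: grad_x = 2*3*-3.5563 = -21.3375, grad_y = 2*5*-3.8149 = -38.1488
  x_2 = -3.5563 - 0.02*-21.3375 = -3.1295
  y_2 = -3.8149 - 0.02*-38.1488 = -3.0519
Step 3: grad_x = 2*3*-3.1295 = -18.777, grad_y = 2*5*-3.0519 = -30.519
  x_3 = -3.1295 - 0.02*-18.777 = -2.754
  y_3 = -3.0519 - 0.02*-30.519 = -2.4415
f(-2.754, -2.4415) = 3*(-2.754)^2 + 5*(-2.4415)^2 = 52.5581


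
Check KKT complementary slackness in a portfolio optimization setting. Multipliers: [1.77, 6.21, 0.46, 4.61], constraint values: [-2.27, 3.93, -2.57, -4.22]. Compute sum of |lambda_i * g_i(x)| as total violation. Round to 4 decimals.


KKT complementary slackness check:
lambda_1 * g_1 = 1.77 * -2.27 = -4.0179
lambda_2 * g_2 = 6.21 * 3.93 = 24.4053
lambda_3 * g_3 = 0.46 * -2.57 = -1.1822
lambda_4 * g_4 = 4.61 * -4.22 = -19.4542
Total violation = 4.0179 + 24.4053 + 1.1822 + 19.4542 = 49.0596


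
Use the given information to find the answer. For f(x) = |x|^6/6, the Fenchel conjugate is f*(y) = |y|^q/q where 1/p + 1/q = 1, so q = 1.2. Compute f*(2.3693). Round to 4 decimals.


The conjugate exponent q satisfies 1/p + 1/q = 1.
p = 6, so q = 6/(6 - 1) = 1.2
|y|^q = 2.3693^1.2 = 2.8154
f*(2.3693) = 2.8154 / 1.2 = 2.3462


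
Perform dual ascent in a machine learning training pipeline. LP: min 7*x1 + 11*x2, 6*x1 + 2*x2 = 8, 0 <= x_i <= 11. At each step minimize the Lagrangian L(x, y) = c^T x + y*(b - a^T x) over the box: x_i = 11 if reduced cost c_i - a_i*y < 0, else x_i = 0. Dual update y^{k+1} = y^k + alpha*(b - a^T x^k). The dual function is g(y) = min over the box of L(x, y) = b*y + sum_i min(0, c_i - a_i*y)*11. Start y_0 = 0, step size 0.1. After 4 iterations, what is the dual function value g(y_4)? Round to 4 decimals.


Dual ascent for LP: min 7*x1 + 11*x2, 6*x1 + 2*x2 = 8, 0 <= x_i <= 11
Step 1: y^k = 0.0, reduced costs: (7.0, 11.0)
  x^k = (0.0, 0.0), subgradient = b - a^T x = 8.0
  y^{k+1} = 0.0 + 0.1*8.0 = 0.8
Step 2: y^k = 0.8, reduced costs: (2.2, 9.4)
  x^k = (0.0, 0.0), subgradient = b - a^T x = 8.0
  y^{k+1} = 0.8 + 0.1*8.0 = 1.6
Step 3: y^k = 1.6, reduced costs: (-2.6, 7.8)
  x^k = (11.0, 0.0), subgradient = b - a^T x = -58.0
  y^{k+1} = 1.6 + 0.1*-58.0 = -4.2
Step 4: y^k = -4.2, reduced costs: (32.2, 19.4)
  x^k = (0.0, 0.0), subgradient = b - a^T x = 8.0
  y^{k+1} = -4.2 + 0.1*8.0 = -3.4
Dual objective at y_4 = -3.4: reduced costs (27.4, 17.8), box minimizer x = (0.0, 0.0)
g(y_4) = b*y + (c1 - a1*y)*x1 + (c2 - a2*y)*x2 = 8*(-3.4) + 27.4*0.0 + 17.8*0.0 = -27.2 + 0.0 + 0.0 = -27.2
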